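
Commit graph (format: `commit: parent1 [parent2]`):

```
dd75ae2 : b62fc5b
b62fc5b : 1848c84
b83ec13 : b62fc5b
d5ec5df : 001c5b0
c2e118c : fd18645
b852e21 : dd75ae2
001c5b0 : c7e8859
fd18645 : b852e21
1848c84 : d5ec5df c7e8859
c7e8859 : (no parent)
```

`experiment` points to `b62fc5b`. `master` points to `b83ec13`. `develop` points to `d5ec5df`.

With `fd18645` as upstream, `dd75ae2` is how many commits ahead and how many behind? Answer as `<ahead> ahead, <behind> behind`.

0 ahead, 2 behind

Reachable from dd75ae2: {001c5b0, 1848c84, b62fc5b, c7e8859, d5ec5df, dd75ae2}.
Reachable from fd18645: {001c5b0, 1848c84, b62fc5b, b852e21, c7e8859, d5ec5df, dd75ae2, fd18645}.
Only in dd75ae2's history (ahead): {} — 0.
Only in fd18645's history (behind): {b852e21, fd18645} — 2.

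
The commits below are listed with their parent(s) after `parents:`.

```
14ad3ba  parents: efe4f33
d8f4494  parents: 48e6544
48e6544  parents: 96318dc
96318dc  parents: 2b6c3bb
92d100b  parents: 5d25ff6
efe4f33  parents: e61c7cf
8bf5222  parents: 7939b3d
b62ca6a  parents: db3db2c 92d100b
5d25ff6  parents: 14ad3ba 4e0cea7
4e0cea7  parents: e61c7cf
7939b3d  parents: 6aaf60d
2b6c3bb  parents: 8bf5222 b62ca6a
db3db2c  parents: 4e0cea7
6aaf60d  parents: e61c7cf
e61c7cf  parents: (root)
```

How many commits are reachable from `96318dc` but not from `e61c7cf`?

Reachable from 96318dc: {14ad3ba, 2b6c3bb, 4e0cea7, 5d25ff6, 6aaf60d, 7939b3d, 8bf5222, 92d100b, 96318dc, b62ca6a, db3db2c, e61c7cf, efe4f33}.
Reachable from e61c7cf: {e61c7cf}.
In 96318dc's history but not e61c7cf's: {14ad3ba, 2b6c3bb, 4e0cea7, 5d25ff6, 6aaf60d, 7939b3d, 8bf5222, 92d100b, 96318dc, b62ca6a, db3db2c, efe4f33} — 12 commits.

12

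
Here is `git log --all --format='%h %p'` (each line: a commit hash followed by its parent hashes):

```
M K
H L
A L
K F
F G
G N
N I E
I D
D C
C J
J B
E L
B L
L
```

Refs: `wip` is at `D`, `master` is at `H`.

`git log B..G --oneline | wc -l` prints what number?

Reachable from G: {B, C, D, E, G, I, J, L, N}.
Reachable from B: {B, L}.
In G's history but not B's: {C, D, E, G, I, J, N} — 7 commits.

7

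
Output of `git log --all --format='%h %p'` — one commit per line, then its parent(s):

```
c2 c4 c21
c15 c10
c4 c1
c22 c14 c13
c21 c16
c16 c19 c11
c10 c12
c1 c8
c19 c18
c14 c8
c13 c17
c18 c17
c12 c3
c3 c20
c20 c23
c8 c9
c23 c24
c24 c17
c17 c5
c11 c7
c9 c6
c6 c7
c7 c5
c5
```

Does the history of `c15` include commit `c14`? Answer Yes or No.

Ancestors of c15: {c10, c12, c15, c17, c20, c23, c24, c3, c5}.
c14 is not in that set, so it is not an ancestor of c15.

No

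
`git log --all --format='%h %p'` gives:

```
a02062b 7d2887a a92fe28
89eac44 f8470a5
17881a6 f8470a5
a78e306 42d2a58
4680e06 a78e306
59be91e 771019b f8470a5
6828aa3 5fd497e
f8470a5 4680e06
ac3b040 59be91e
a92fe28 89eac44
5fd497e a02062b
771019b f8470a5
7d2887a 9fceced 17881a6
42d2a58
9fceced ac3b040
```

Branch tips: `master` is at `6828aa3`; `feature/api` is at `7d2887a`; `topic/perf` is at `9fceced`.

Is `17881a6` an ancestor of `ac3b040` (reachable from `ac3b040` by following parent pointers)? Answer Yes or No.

Ancestors of ac3b040: {42d2a58, 4680e06, 59be91e, 771019b, a78e306, ac3b040, f8470a5}.
17881a6 is not in that set, so it is not an ancestor of ac3b040.

No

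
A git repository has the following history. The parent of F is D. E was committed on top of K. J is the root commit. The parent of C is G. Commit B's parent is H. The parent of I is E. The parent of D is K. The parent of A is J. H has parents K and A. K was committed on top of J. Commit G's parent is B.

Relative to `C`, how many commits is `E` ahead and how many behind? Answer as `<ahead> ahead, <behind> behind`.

Reachable from E: {E, J, K}.
Reachable from C: {A, B, C, G, H, J, K}.
Only in E's history (ahead): {E} — 1.
Only in C's history (behind): {A, B, C, G, H} — 5.

1 ahead, 5 behind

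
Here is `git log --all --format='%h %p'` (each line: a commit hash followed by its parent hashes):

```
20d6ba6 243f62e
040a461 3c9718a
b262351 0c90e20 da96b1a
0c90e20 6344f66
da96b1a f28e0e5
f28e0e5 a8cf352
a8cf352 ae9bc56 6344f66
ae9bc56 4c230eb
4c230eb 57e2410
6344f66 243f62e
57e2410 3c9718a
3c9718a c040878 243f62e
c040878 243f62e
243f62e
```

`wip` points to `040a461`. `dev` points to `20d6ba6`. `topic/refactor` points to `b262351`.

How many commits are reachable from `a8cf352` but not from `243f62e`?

Reachable from a8cf352: {243f62e, 3c9718a, 4c230eb, 57e2410, 6344f66, a8cf352, ae9bc56, c040878}.
Reachable from 243f62e: {243f62e}.
In a8cf352's history but not 243f62e's: {3c9718a, 4c230eb, 57e2410, 6344f66, a8cf352, ae9bc56, c040878} — 7 commits.

7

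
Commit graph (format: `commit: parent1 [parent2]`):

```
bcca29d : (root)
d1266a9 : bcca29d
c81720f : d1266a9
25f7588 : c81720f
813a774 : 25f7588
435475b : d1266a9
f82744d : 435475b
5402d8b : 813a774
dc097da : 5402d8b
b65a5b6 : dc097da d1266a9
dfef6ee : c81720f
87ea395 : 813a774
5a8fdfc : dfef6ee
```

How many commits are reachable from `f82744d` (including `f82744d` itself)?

Walking parent pointers from f82744d: reachable set = {435475b, bcca29d, d1266a9, f82744d}.
That is 4 commits.

4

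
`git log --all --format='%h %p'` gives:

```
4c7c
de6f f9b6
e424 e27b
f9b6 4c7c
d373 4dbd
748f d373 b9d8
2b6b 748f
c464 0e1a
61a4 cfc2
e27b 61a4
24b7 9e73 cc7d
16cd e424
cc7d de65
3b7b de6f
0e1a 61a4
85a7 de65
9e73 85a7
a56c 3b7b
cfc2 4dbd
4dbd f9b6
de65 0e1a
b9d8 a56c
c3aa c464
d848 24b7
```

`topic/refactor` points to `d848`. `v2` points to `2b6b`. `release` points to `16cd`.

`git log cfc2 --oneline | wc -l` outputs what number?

4

Walking parent pointers from cfc2: reachable set = {4c7c, 4dbd, cfc2, f9b6}.
That is 4 commits.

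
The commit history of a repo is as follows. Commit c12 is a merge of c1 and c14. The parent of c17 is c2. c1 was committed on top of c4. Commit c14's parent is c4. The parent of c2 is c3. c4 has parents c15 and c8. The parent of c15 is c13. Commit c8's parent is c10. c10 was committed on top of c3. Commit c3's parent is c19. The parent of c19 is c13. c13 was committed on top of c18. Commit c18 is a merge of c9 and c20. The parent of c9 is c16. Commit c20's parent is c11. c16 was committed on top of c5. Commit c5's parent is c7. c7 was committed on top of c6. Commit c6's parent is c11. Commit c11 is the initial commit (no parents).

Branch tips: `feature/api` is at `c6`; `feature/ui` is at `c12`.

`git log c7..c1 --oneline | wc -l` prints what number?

Reachable from c1: {c1, c10, c11, c13, c15, c16, c18, c19, c20, c3, c4, c5, c6, c7, c8, c9}.
Reachable from c7: {c11, c6, c7}.
In c1's history but not c7's: {c1, c10, c13, c15, c16, c18, c19, c20, c3, c4, c5, c8, c9} — 13 commits.

13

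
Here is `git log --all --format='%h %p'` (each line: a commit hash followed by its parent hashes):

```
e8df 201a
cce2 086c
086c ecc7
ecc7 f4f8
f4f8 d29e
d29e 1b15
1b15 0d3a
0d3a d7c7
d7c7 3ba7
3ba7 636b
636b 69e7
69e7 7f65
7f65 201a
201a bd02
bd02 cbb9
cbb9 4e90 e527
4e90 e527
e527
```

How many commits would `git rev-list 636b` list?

Walking parent pointers from 636b: reachable set = {201a, 4e90, 636b, 69e7, 7f65, bd02, cbb9, e527}.
That is 8 commits.

8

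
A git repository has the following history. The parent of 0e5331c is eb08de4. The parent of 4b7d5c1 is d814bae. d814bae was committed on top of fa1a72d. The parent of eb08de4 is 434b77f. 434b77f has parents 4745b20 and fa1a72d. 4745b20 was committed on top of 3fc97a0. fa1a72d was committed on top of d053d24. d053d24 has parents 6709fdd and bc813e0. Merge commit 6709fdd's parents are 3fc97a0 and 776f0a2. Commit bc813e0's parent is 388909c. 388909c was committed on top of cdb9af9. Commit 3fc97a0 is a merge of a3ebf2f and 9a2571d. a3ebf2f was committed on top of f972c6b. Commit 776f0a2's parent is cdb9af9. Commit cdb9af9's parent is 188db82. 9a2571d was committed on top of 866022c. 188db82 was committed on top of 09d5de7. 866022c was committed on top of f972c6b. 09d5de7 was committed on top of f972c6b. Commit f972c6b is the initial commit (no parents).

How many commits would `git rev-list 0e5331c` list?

Walking parent pointers from 0e5331c: reachable set = {09d5de7, 0e5331c, 188db82, 388909c, 3fc97a0, 434b77f, 4745b20, 6709fdd, 776f0a2, 866022c, 9a2571d, a3ebf2f, bc813e0, cdb9af9, d053d24, eb08de4, f972c6b, fa1a72d}.
That is 18 commits.

18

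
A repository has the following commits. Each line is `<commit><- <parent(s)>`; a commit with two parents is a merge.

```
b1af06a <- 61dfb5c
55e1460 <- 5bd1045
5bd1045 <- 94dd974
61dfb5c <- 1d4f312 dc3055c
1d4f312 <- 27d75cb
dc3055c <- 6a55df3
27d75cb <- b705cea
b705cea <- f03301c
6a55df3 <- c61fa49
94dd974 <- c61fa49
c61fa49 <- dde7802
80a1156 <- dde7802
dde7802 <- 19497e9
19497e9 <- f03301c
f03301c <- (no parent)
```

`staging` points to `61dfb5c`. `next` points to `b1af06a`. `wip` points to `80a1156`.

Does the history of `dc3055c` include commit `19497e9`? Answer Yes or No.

Ancestors of dc3055c (commits reachable by following parents): {19497e9, 6a55df3, c61fa49, dc3055c, dde7802, f03301c}.
19497e9 is in that set, so it is an ancestor of dc3055c.

Yes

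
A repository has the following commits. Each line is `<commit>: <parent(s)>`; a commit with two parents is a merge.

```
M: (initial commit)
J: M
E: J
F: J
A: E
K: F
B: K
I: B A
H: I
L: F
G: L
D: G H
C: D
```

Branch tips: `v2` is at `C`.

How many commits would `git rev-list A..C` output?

Reachable from C: {A, B, C, D, E, F, G, H, I, J, K, L, M}.
Reachable from A: {A, E, J, M}.
In C's history but not A's: {B, C, D, F, G, H, I, K, L} — 9 commits.

9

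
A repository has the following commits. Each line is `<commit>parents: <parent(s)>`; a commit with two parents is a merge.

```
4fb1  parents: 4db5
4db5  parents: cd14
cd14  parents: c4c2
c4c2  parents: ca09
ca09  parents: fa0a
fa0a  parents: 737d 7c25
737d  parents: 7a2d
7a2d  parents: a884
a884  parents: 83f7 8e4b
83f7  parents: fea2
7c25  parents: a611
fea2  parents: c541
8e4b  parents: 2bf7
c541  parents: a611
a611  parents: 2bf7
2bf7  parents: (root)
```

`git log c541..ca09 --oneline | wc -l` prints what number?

9

Reachable from ca09: {2bf7, 737d, 7a2d, 7c25, 83f7, 8e4b, a611, a884, c541, ca09, fa0a, fea2}.
Reachable from c541: {2bf7, a611, c541}.
In ca09's history but not c541's: {737d, 7a2d, 7c25, 83f7, 8e4b, a884, ca09, fa0a, fea2} — 9 commits.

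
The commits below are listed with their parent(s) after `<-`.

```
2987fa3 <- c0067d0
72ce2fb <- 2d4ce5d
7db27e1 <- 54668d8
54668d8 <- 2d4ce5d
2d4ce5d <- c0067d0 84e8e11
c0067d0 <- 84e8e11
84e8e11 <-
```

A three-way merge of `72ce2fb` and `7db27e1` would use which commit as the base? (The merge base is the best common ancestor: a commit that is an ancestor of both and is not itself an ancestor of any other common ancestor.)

2d4ce5d

Ancestors of 72ce2fb: {2d4ce5d, 72ce2fb, 84e8e11, c0067d0}.
Ancestors of 7db27e1: {2d4ce5d, 54668d8, 7db27e1, 84e8e11, c0067d0}.
Common ancestors: {2d4ce5d, 84e8e11, c0067d0}.
Among these, 2d4ce5d is not an ancestor of any other common ancestor — it is the merge base.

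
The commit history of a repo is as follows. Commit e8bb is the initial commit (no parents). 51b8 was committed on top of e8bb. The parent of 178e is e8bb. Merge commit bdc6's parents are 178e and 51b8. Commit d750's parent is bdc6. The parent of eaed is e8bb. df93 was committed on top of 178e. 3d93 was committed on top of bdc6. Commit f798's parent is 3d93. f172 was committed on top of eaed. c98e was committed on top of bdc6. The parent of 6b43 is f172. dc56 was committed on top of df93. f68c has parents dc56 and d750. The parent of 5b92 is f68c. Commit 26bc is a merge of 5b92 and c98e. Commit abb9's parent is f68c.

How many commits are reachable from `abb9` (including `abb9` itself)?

9

Walking parent pointers from abb9: reachable set = {178e, 51b8, abb9, bdc6, d750, dc56, df93, e8bb, f68c}.
That is 9 commits.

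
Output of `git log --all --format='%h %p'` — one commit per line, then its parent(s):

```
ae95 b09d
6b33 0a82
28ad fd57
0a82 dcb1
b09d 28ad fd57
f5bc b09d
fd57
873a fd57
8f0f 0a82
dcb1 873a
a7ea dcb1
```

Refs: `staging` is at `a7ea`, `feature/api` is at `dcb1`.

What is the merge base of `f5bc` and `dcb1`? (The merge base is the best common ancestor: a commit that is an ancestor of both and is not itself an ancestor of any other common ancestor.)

Ancestors of f5bc: {28ad, b09d, f5bc, fd57}.
Ancestors of dcb1: {873a, dcb1, fd57}.
Common ancestors: {fd57}.
The only common ancestor is fd57, so it is the merge base.

fd57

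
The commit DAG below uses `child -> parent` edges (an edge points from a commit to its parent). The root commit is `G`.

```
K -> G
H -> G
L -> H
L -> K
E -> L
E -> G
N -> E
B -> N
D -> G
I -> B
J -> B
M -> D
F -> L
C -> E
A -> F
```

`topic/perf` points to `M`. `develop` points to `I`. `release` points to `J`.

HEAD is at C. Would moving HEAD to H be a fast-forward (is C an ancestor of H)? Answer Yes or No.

No

A fast-forward from C to H is possible iff C is an ancestor of H.
Ancestors of H: {G, H}.
C is not among them, so fast-forward is not possible.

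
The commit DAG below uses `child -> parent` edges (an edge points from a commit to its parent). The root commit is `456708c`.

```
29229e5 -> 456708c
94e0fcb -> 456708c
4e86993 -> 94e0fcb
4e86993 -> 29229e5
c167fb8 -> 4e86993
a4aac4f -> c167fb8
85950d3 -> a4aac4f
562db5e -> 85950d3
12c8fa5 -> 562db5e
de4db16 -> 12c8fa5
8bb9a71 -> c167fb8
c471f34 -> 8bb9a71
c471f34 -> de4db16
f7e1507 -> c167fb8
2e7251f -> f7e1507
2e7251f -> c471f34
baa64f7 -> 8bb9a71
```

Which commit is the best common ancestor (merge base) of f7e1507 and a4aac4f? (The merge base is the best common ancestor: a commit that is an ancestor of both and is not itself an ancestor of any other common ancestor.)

c167fb8

Ancestors of f7e1507: {29229e5, 456708c, 4e86993, 94e0fcb, c167fb8, f7e1507}.
Ancestors of a4aac4f: {29229e5, 456708c, 4e86993, 94e0fcb, a4aac4f, c167fb8}.
Common ancestors: {29229e5, 456708c, 4e86993, 94e0fcb, c167fb8}.
Among these, c167fb8 is not an ancestor of any other common ancestor — it is the merge base.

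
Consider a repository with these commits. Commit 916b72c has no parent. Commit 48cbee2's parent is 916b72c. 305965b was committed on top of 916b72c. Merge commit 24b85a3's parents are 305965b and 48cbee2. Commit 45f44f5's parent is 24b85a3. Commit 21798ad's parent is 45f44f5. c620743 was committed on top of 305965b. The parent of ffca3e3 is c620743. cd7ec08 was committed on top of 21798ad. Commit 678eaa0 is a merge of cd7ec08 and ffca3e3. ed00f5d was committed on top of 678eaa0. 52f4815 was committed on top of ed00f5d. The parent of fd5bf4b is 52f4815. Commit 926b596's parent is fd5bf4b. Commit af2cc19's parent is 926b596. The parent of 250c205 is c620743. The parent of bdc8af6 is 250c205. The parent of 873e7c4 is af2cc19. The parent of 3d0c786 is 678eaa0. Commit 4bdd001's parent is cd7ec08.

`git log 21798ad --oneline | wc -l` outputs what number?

6

Walking parent pointers from 21798ad: reachable set = {21798ad, 24b85a3, 305965b, 45f44f5, 48cbee2, 916b72c}.
That is 6 commits.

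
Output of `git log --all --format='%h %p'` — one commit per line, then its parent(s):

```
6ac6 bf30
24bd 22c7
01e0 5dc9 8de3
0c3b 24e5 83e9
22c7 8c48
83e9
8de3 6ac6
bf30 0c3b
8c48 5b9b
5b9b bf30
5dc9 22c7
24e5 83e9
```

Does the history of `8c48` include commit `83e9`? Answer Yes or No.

Ancestors of 8c48 (commits reachable by following parents): {0c3b, 24e5, 5b9b, 83e9, 8c48, bf30}.
83e9 is in that set, so it is an ancestor of 8c48.

Yes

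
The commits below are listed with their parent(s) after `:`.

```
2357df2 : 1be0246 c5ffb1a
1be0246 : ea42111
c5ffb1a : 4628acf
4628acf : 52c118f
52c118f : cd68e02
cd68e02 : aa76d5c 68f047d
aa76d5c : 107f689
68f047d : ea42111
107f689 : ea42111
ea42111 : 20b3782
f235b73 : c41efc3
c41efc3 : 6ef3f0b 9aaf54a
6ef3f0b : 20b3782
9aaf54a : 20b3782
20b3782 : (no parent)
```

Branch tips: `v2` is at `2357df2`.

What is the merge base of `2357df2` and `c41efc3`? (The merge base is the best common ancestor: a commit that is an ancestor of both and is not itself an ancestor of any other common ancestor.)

Ancestors of 2357df2: {107f689, 1be0246, 20b3782, 2357df2, 4628acf, 52c118f, 68f047d, aa76d5c, c5ffb1a, cd68e02, ea42111}.
Ancestors of c41efc3: {20b3782, 6ef3f0b, 9aaf54a, c41efc3}.
Common ancestors: {20b3782}.
The only common ancestor is 20b3782, so it is the merge base.

20b3782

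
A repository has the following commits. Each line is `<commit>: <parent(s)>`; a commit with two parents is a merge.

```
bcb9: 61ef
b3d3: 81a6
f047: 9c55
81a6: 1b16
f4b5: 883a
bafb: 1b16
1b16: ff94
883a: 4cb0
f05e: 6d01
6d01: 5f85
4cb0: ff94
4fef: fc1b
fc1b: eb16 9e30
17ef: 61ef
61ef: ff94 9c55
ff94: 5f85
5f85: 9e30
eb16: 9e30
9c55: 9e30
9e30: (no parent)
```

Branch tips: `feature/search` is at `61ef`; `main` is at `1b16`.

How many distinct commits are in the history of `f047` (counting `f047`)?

Walking parent pointers from f047: reachable set = {9c55, 9e30, f047}.
That is 3 commits.

3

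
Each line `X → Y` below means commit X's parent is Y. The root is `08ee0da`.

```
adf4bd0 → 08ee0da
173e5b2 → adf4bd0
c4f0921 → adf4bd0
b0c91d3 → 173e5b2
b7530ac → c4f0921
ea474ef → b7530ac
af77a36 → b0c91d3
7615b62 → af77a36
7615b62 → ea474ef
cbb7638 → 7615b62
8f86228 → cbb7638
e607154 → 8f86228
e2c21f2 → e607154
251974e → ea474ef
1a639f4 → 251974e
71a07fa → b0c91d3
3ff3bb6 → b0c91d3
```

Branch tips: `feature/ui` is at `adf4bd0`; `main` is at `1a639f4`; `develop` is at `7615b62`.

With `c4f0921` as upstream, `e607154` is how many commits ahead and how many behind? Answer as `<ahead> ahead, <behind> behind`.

Reachable from e607154: {08ee0da, 173e5b2, 7615b62, 8f86228, adf4bd0, af77a36, b0c91d3, b7530ac, c4f0921, cbb7638, e607154, ea474ef}.
Reachable from c4f0921: {08ee0da, adf4bd0, c4f0921}.
Only in e607154's history (ahead): {173e5b2, 7615b62, 8f86228, af77a36, b0c91d3, b7530ac, cbb7638, e607154, ea474ef} — 9.
Only in c4f0921's history (behind): {} — 0.

9 ahead, 0 behind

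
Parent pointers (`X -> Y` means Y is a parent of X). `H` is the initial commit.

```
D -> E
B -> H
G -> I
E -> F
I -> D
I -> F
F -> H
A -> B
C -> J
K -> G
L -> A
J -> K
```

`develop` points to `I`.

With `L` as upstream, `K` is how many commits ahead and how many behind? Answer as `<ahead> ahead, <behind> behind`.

Reachable from K: {D, E, F, G, H, I, K}.
Reachable from L: {A, B, H, L}.
Only in K's history (ahead): {D, E, F, G, I, K} — 6.
Only in L's history (behind): {A, B, L} — 3.

6 ahead, 3 behind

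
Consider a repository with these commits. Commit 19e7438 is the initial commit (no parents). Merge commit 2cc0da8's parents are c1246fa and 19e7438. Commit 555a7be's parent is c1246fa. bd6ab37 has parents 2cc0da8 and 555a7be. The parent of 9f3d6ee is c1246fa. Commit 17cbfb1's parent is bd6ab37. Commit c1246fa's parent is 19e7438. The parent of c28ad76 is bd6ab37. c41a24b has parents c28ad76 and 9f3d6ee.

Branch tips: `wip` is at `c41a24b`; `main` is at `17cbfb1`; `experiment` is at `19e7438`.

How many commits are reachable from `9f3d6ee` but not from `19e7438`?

Reachable from 9f3d6ee: {19e7438, 9f3d6ee, c1246fa}.
Reachable from 19e7438: {19e7438}.
In 9f3d6ee's history but not 19e7438's: {9f3d6ee, c1246fa} — 2 commits.

2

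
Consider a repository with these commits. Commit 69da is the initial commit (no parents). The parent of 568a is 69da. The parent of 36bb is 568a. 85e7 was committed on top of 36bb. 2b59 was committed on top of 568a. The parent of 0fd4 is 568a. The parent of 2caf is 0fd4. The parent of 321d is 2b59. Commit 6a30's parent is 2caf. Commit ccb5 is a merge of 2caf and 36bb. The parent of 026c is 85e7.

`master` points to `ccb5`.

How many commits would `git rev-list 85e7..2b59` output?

1

Reachable from 2b59: {2b59, 568a, 69da}.
Reachable from 85e7: {36bb, 568a, 69da, 85e7}.
In 2b59's history but not 85e7's: {2b59} — 1 commit.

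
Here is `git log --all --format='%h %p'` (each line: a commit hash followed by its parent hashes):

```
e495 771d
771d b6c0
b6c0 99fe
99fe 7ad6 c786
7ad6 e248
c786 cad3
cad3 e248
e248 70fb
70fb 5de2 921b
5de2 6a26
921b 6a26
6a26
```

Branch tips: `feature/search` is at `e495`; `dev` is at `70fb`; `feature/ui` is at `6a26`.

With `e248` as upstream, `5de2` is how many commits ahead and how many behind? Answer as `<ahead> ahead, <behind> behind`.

Reachable from 5de2: {5de2, 6a26}.
Reachable from e248: {5de2, 6a26, 70fb, 921b, e248}.
Only in 5de2's history (ahead): {} — 0.
Only in e248's history (behind): {70fb, 921b, e248} — 3.

0 ahead, 3 behind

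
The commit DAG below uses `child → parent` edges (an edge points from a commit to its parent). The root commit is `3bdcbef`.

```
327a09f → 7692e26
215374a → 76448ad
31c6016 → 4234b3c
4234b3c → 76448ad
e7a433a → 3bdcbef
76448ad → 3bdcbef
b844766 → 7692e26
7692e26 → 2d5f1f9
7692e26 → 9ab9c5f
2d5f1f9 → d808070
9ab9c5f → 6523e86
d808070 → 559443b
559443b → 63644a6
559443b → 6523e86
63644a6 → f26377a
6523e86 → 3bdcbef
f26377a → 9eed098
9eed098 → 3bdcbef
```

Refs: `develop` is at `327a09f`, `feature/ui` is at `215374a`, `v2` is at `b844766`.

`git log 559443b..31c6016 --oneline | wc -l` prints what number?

Reachable from 31c6016: {31c6016, 3bdcbef, 4234b3c, 76448ad}.
Reachable from 559443b: {3bdcbef, 559443b, 63644a6, 6523e86, 9eed098, f26377a}.
In 31c6016's history but not 559443b's: {31c6016, 4234b3c, 76448ad} — 3 commits.

3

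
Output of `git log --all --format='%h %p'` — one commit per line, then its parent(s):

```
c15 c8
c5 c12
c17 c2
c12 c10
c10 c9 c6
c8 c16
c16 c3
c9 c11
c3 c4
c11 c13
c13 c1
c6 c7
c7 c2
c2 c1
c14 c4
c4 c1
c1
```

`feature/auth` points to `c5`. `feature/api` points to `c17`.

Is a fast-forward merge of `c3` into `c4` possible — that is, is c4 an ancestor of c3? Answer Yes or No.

A fast-forward from c4 to c3 is possible iff c4 is an ancestor of c3.
Ancestors of c3: {c1, c3, c4}.
c4 is among them, so fast-forward is possible.

Yes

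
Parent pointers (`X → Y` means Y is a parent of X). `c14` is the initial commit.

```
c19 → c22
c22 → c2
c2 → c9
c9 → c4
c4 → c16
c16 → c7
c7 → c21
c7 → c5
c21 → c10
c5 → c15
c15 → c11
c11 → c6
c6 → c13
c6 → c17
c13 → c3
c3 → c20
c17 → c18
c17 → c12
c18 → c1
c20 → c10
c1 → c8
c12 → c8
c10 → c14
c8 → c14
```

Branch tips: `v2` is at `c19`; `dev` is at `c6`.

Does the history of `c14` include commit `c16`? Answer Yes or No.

No

Ancestors of c14: {c14}.
c16 is not in that set, so it is not an ancestor of c14.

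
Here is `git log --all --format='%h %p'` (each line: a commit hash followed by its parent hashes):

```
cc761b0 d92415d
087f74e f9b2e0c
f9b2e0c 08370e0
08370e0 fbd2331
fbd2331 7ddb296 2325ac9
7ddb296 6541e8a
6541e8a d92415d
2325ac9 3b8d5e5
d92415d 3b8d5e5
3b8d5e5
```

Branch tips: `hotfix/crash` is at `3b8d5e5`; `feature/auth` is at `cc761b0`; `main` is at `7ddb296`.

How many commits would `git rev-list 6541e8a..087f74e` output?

6

Reachable from 087f74e: {08370e0, 087f74e, 2325ac9, 3b8d5e5, 6541e8a, 7ddb296, d92415d, f9b2e0c, fbd2331}.
Reachable from 6541e8a: {3b8d5e5, 6541e8a, d92415d}.
In 087f74e's history but not 6541e8a's: {08370e0, 087f74e, 2325ac9, 7ddb296, f9b2e0c, fbd2331} — 6 commits.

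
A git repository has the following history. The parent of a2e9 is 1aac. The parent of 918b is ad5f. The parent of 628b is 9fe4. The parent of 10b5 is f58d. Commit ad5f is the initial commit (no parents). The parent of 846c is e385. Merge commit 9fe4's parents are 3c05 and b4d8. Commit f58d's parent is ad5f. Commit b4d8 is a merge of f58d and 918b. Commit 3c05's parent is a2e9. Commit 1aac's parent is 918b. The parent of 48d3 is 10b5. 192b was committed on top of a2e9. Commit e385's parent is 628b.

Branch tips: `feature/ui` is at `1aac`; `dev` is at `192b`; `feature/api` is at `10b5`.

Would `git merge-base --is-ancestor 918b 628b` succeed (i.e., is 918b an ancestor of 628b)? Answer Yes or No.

Ancestors of 628b (commits reachable by following parents): {1aac, 3c05, 628b, 918b, 9fe4, a2e9, ad5f, b4d8, f58d}.
918b is in that set, so it is an ancestor of 628b.

Yes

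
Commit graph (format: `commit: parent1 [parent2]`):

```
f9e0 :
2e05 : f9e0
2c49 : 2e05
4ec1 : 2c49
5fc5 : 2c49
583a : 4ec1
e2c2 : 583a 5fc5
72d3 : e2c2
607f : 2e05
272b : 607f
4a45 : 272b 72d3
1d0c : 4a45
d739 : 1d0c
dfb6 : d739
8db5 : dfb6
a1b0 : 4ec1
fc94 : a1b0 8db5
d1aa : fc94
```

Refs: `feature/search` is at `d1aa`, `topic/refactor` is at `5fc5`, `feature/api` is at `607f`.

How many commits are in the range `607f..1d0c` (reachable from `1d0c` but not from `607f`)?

9

Reachable from 1d0c: {1d0c, 272b, 2c49, 2e05, 4a45, 4ec1, 583a, 5fc5, 607f, 72d3, e2c2, f9e0}.
Reachable from 607f: {2e05, 607f, f9e0}.
In 1d0c's history but not 607f's: {1d0c, 272b, 2c49, 4a45, 4ec1, 583a, 5fc5, 72d3, e2c2} — 9 commits.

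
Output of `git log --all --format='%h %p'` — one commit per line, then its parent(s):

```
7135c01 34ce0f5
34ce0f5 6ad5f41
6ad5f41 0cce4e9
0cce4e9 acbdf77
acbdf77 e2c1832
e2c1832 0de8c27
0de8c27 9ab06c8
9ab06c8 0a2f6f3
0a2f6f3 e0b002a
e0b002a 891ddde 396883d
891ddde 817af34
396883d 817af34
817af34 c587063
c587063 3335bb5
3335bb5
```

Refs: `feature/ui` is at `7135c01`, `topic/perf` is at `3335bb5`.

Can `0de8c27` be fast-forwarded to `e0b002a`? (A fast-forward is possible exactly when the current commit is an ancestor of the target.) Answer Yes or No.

A fast-forward from 0de8c27 to e0b002a is possible iff 0de8c27 is an ancestor of e0b002a.
Ancestors of e0b002a: {3335bb5, 396883d, 817af34, 891ddde, c587063, e0b002a}.
0de8c27 is not among them, so fast-forward is not possible.

No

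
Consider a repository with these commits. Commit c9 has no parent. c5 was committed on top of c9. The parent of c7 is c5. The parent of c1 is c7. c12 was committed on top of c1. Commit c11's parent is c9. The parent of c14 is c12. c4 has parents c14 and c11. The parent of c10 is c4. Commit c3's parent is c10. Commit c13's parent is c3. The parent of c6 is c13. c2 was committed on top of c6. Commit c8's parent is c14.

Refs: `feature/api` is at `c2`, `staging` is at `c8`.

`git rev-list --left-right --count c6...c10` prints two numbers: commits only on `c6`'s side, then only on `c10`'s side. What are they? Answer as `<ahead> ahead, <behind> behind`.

Reachable from c6: {c1, c10, c11, c12, c13, c14, c3, c4, c5, c6, c7, c9}.
Reachable from c10: {c1, c10, c11, c12, c14, c4, c5, c7, c9}.
Only in c6's history (ahead): {c13, c3, c6} — 3.
Only in c10's history (behind): {} — 0.

3 ahead, 0 behind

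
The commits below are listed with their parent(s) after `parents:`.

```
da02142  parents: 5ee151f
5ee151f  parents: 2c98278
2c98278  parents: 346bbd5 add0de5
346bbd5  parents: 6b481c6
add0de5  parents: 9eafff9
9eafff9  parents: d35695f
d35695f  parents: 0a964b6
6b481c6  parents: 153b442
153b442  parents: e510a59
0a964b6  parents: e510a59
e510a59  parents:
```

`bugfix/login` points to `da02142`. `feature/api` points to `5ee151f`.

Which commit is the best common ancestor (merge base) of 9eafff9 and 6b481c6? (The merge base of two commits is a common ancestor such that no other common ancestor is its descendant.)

e510a59

Ancestors of 9eafff9: {0a964b6, 9eafff9, d35695f, e510a59}.
Ancestors of 6b481c6: {153b442, 6b481c6, e510a59}.
Common ancestors: {e510a59}.
The only common ancestor is e510a59, so it is the merge base.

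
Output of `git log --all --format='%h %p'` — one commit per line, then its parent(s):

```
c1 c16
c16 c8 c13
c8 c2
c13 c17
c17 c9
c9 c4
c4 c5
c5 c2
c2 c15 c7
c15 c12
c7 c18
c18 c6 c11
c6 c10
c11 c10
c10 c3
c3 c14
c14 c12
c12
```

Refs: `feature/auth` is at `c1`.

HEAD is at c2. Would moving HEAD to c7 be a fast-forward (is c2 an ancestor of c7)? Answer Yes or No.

A fast-forward from c2 to c7 is possible iff c2 is an ancestor of c7.
Ancestors of c7: {c10, c11, c12, c14, c18, c3, c6, c7}.
c2 is not among them, so fast-forward is not possible.

No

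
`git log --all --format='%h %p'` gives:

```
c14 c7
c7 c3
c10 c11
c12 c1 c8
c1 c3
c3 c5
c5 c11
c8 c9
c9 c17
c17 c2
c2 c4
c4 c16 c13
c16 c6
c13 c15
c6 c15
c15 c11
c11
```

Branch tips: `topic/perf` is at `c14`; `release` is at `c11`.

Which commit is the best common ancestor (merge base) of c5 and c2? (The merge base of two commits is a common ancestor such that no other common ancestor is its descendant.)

Ancestors of c5: {c11, c5}.
Ancestors of c2: {c11, c13, c15, c16, c2, c4, c6}.
Common ancestors: {c11}.
The only common ancestor is c11, so it is the merge base.

c11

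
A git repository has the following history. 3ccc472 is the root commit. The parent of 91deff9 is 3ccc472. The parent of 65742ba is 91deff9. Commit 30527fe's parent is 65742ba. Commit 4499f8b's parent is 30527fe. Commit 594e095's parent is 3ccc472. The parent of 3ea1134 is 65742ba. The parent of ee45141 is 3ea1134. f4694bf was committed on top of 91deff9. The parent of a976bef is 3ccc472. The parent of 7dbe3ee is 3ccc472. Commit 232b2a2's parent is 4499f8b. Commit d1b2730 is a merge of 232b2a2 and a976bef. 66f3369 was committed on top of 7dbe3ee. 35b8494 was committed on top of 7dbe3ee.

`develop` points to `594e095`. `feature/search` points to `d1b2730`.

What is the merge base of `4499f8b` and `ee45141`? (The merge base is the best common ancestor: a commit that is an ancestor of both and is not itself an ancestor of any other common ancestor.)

65742ba

Ancestors of 4499f8b: {30527fe, 3ccc472, 4499f8b, 65742ba, 91deff9}.
Ancestors of ee45141: {3ccc472, 3ea1134, 65742ba, 91deff9, ee45141}.
Common ancestors: {3ccc472, 65742ba, 91deff9}.
Among these, 65742ba is not an ancestor of any other common ancestor — it is the merge base.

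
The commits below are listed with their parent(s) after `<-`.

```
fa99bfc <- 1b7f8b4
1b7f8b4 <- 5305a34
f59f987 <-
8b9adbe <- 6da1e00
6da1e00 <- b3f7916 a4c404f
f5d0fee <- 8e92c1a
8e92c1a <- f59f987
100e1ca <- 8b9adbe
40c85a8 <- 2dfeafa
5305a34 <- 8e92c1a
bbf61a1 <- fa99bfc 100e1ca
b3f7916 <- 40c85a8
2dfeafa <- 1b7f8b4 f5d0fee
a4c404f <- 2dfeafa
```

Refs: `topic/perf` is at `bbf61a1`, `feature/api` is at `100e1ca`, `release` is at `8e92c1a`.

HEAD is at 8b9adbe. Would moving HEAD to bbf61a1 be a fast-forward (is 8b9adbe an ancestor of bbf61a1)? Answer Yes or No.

Yes

A fast-forward from 8b9adbe to bbf61a1 is possible iff 8b9adbe is an ancestor of bbf61a1.
Ancestors of bbf61a1: {100e1ca, 1b7f8b4, 2dfeafa, 40c85a8, 5305a34, 6da1e00, 8b9adbe, 8e92c1a, a4c404f, b3f7916, bbf61a1, f59f987, f5d0fee, fa99bfc}.
8b9adbe is among them, so fast-forward is possible.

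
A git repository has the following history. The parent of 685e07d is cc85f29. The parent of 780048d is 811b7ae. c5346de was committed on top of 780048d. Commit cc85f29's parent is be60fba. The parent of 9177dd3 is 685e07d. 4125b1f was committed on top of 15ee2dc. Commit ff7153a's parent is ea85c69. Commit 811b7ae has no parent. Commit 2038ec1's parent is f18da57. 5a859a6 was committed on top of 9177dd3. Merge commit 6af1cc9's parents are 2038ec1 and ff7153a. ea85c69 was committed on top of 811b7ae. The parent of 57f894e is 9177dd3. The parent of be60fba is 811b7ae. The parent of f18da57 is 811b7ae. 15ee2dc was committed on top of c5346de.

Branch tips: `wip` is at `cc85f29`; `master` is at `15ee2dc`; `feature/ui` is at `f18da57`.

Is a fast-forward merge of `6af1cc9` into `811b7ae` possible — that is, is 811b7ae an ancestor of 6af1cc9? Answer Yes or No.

Yes

A fast-forward from 811b7ae to 6af1cc9 is possible iff 811b7ae is an ancestor of 6af1cc9.
Ancestors of 6af1cc9: {2038ec1, 6af1cc9, 811b7ae, ea85c69, f18da57, ff7153a}.
811b7ae is among them, so fast-forward is possible.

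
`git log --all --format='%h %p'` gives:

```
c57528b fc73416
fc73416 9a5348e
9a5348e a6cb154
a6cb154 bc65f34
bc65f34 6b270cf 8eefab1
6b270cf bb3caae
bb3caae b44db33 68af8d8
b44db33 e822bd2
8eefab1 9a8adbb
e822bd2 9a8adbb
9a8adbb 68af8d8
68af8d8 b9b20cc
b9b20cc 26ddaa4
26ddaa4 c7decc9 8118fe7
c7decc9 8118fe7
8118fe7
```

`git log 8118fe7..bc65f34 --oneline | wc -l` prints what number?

Reachable from bc65f34: {26ddaa4, 68af8d8, 6b270cf, 8118fe7, 8eefab1, 9a8adbb, b44db33, b9b20cc, bb3caae, bc65f34, c7decc9, e822bd2}.
Reachable from 8118fe7: {8118fe7}.
In bc65f34's history but not 8118fe7's: {26ddaa4, 68af8d8, 6b270cf, 8eefab1, 9a8adbb, b44db33, b9b20cc, bb3caae, bc65f34, c7decc9, e822bd2} — 11 commits.

11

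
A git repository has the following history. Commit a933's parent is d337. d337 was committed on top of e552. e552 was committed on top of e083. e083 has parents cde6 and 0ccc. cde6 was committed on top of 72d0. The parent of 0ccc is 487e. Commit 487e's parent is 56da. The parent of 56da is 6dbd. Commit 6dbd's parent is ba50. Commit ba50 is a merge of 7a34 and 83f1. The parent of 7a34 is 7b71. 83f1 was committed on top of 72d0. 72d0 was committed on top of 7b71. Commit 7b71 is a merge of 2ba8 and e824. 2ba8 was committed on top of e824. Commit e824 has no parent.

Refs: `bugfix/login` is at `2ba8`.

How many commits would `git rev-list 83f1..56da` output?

4

Reachable from 56da: {2ba8, 56da, 6dbd, 72d0, 7a34, 7b71, 83f1, ba50, e824}.
Reachable from 83f1: {2ba8, 72d0, 7b71, 83f1, e824}.
In 56da's history but not 83f1's: {56da, 6dbd, 7a34, ba50} — 4 commits.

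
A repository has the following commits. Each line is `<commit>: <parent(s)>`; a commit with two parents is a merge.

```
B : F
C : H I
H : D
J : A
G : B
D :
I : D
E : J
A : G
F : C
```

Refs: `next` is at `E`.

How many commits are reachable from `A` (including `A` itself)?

Walking parent pointers from A: reachable set = {A, B, C, D, F, G, H, I}.
That is 8 commits.

8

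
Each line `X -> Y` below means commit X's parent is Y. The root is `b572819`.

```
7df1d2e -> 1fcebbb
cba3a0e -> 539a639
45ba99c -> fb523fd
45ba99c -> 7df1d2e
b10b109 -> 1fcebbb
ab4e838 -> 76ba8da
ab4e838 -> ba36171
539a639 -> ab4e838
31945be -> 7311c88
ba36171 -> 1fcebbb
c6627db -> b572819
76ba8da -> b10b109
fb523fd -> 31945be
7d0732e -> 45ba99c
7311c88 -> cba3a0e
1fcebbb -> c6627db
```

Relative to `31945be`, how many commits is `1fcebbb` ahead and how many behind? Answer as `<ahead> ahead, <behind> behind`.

Reachable from 1fcebbb: {1fcebbb, b572819, c6627db}.
Reachable from 31945be: {1fcebbb, 31945be, 539a639, 7311c88, 76ba8da, ab4e838, b10b109, b572819, ba36171, c6627db, cba3a0e}.
Only in 1fcebbb's history (ahead): {} — 0.
Only in 31945be's history (behind): {31945be, 539a639, 7311c88, 76ba8da, ab4e838, b10b109, ba36171, cba3a0e} — 8.

0 ahead, 8 behind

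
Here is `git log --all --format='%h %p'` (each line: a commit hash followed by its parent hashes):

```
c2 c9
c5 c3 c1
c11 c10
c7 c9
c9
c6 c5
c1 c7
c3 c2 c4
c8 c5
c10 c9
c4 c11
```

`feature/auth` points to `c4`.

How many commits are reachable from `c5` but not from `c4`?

Reachable from c5: {c1, c10, c11, c2, c3, c4, c5, c7, c9}.
Reachable from c4: {c10, c11, c4, c9}.
In c5's history but not c4's: {c1, c2, c3, c5, c7} — 5 commits.

5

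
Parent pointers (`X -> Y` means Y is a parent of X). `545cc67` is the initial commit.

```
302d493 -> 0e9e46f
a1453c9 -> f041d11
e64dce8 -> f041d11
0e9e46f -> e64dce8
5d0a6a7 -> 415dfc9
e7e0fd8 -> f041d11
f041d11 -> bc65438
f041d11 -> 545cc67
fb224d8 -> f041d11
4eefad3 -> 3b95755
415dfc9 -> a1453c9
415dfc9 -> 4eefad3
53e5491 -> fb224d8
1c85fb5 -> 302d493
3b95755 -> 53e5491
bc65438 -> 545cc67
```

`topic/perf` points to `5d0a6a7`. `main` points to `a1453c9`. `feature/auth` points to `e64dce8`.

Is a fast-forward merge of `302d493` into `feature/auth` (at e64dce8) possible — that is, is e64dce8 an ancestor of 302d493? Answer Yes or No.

Yes

A fast-forward from e64dce8 to 302d493 is possible iff e64dce8 is an ancestor of 302d493.
Ancestors of 302d493: {0e9e46f, 302d493, 545cc67, bc65438, e64dce8, f041d11}.
e64dce8 is among them, so fast-forward is possible.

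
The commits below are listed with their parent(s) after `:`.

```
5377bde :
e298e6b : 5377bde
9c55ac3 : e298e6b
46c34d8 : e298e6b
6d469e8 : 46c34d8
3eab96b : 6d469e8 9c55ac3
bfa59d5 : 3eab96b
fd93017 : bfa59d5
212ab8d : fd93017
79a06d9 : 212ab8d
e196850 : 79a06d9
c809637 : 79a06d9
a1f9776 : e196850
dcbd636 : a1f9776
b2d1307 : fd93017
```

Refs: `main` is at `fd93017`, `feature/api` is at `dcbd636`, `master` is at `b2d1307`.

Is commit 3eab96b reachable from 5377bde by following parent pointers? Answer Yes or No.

No

Ancestors of 5377bde: {5377bde}.
3eab96b is not in that set, so it is not an ancestor of 5377bde.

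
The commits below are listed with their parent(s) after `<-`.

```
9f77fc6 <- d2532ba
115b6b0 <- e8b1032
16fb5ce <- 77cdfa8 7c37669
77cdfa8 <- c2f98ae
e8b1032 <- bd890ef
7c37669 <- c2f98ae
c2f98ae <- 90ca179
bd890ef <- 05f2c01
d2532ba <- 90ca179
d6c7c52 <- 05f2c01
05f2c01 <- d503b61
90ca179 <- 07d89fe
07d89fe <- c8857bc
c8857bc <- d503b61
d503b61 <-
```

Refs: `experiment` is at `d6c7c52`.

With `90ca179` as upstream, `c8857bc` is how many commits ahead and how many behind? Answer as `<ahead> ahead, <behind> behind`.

0 ahead, 2 behind

Reachable from c8857bc: {c8857bc, d503b61}.
Reachable from 90ca179: {07d89fe, 90ca179, c8857bc, d503b61}.
Only in c8857bc's history (ahead): {} — 0.
Only in 90ca179's history (behind): {07d89fe, 90ca179} — 2.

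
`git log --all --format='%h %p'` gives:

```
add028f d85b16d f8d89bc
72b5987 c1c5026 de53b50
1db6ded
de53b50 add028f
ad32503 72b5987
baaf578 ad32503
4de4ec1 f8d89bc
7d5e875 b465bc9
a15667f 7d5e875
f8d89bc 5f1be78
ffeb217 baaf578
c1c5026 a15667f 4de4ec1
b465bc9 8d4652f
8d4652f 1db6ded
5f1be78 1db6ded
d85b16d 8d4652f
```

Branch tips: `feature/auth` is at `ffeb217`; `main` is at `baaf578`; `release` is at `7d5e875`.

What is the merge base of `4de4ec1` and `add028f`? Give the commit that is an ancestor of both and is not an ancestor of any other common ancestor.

Ancestors of 4de4ec1: {1db6ded, 4de4ec1, 5f1be78, f8d89bc}.
Ancestors of add028f: {1db6ded, 5f1be78, 8d4652f, add028f, d85b16d, f8d89bc}.
Common ancestors: {1db6ded, 5f1be78, f8d89bc}.
Among these, f8d89bc is not an ancestor of any other common ancestor — it is the merge base.

f8d89bc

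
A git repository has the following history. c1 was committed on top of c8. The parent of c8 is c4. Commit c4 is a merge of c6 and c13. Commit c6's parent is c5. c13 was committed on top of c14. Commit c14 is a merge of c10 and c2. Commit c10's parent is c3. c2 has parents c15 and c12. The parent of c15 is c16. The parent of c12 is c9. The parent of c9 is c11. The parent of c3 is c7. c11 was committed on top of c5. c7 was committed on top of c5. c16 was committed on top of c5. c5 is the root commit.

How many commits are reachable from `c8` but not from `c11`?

Reachable from c8: {c10, c11, c12, c13, c14, c15, c16, c2, c3, c4, c5, c6, c7, c8, c9}.
Reachable from c11: {c11, c5}.
In c8's history but not c11's: {c10, c12, c13, c14, c15, c16, c2, c3, c4, c6, c7, c8, c9} — 13 commits.

13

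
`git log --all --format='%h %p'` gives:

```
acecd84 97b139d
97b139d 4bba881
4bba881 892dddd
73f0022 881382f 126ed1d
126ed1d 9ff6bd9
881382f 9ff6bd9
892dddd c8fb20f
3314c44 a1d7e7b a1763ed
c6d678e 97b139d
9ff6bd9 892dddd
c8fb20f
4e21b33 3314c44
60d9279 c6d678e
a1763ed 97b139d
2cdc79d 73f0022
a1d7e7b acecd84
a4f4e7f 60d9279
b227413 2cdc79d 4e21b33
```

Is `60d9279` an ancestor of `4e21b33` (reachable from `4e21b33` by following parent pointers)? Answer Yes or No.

Ancestors of 4e21b33: {3314c44, 4bba881, 4e21b33, 892dddd, 97b139d, a1763ed, a1d7e7b, acecd84, c8fb20f}.
60d9279 is not in that set, so it is not an ancestor of 4e21b33.

No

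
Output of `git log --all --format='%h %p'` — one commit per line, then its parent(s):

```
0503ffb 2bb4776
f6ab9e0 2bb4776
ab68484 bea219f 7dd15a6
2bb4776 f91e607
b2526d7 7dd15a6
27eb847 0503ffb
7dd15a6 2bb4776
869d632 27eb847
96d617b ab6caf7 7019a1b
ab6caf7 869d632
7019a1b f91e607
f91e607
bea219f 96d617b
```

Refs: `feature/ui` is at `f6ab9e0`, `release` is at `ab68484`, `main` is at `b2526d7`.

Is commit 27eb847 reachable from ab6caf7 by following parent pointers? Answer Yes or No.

Yes

Ancestors of ab6caf7 (commits reachable by following parents): {0503ffb, 27eb847, 2bb4776, 869d632, ab6caf7, f91e607}.
27eb847 is in that set, so it is an ancestor of ab6caf7.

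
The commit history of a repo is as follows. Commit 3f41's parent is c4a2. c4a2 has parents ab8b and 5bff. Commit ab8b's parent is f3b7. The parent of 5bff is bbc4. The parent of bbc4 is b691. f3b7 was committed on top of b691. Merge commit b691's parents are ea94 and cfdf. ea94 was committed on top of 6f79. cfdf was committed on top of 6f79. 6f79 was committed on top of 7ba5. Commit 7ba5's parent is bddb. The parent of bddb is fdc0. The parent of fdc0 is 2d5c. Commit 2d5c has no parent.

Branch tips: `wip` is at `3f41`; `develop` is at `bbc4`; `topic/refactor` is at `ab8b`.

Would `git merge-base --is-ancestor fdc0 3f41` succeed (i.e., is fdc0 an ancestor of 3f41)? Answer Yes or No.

Ancestors of 3f41 (commits reachable by following parents): {2d5c, 3f41, 5bff, 6f79, 7ba5, ab8b, b691, bbc4, bddb, c4a2, cfdf, ea94, f3b7, fdc0}.
fdc0 is in that set, so it is an ancestor of 3f41.

Yes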